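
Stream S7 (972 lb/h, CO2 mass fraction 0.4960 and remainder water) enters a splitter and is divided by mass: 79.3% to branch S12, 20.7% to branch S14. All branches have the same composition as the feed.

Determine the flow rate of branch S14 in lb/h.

Branch S14 flow = 0.207×972 = 201.2 lb/h.

201.2 lb/h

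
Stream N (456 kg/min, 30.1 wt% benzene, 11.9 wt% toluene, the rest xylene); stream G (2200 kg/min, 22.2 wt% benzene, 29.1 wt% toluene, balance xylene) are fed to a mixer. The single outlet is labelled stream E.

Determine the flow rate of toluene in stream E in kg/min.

toluene out = toluene in = 456×0.119 + 2200×0.291 = 694.46 kg/min.

694.5 kg/min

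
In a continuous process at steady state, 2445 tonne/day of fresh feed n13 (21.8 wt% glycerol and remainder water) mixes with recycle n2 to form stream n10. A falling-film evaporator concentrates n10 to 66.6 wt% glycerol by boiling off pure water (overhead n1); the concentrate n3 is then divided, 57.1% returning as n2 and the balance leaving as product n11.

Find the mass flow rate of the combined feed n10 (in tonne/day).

3510 tonne/day

Overall glycerol balance (none leaves overhead): glycerol in fresh feed = glycerol in product, i.e. 2445×0.218 = (1−0.571)·n3·0.666.
n3 = 533.01/(0.666×0.429) = 1865.5 tonne/day.
Recycle n2 = 0.571×1865.5 = 1065.2 tonne/day.
Combined feed n10 = 2445 + 1065.2 = 3510.2 tonne/day.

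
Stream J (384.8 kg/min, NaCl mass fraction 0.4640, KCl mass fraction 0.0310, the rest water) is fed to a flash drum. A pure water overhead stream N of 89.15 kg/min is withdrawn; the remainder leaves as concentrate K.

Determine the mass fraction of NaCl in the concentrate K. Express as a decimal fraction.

0.6039

NaCl is not removed: 384.8×0.464 = 178.55 kg/min of NaCl enters K.
Concentrate = 384.8 − 89.15 = 295.65 kg/min.
Mass fraction = 178.55/295.65 = 0.6039.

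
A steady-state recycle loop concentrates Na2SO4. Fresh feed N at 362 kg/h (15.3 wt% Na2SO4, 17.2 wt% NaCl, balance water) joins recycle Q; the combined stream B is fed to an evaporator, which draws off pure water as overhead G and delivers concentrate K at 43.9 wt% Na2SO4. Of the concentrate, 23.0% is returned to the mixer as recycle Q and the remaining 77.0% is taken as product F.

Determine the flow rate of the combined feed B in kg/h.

399.7 kg/h

Overall Na2SO4 balance (none leaves overhead): Na2SO4 in fresh feed = Na2SO4 in product, i.e. 362×0.153 = (1−0.230)·K·0.439.
K = 55.386/(0.439×0.770) = 163.85 kg/h.
Recycle Q = 0.230×163.85 = 37.685 kg/h.
Combined feed B = 362 + 37.685 = 399.69 kg/h.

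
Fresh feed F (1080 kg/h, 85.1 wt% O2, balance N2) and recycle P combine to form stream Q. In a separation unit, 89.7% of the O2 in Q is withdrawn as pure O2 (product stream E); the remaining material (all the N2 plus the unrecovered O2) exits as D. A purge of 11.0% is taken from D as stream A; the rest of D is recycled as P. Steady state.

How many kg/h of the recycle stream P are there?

1395 kg/h

N2 enters only via F and leaves only via the purge: 1080×0.149 = 0.110×(N2 in D), and the separation unit passes all N2, so N2 in Q = N2 in D = 1462.9 kg/h.
O2 in Q: m_A = 1080×0.851 + (1−0.110)·(1−0.897)·m_A, so m_A = 919.08/0.9083 = 1011.8 kg/h.
D = (1−0.897)×1011.8 + 1462.9 = 1567.1 kg/h.
Recycle P = (1−0.110)×1567.1 = 1394.7 kg/h.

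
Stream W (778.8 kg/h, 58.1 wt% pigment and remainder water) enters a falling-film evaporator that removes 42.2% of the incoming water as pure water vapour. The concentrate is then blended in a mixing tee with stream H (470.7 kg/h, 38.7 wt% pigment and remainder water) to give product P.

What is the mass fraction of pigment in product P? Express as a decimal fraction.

Vapour removed = 0.422×0.419×778.8 = 137.71 kg/h; concentrate = 641.09 kg/h.
pigment reaching the mixer = 452.48 (from concentrate) + 470.7×0.387 = 634.64 kg/h.
Product flow = 641.09 + 470.7 = 1111.8 kg/h; pigment fraction = 0.571.

0.571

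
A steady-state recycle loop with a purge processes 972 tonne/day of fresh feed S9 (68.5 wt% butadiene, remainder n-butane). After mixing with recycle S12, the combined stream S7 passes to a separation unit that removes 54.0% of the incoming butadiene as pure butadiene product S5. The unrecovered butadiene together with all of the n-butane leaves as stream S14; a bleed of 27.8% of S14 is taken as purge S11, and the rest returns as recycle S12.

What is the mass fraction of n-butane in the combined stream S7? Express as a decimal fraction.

n-butane enters only via S9 and leaves only via the purge: 972×0.315 = 0.278×(n-butane in S14), and the separation unit passes all n-butane, so n-butane in S7 = n-butane in S14 = 1101.4 tonne/day.
butadiene in S7: m_A = 972×0.685 + (1−0.278)·(1−0.540)·m_A, so m_A = 665.82/0.6679 = 996.92 tonne/day.
S7 = 996.92 + 1101.4 = 2098.3 tonne/day.
n-butane fraction in S7 = 1101.4/2098.3 = 0.5249.

0.5249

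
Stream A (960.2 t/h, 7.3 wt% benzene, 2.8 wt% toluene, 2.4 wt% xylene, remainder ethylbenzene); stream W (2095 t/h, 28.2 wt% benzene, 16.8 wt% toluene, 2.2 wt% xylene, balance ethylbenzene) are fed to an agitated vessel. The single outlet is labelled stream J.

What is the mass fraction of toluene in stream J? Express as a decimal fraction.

0.1240

Total flow out = 960.2 + 2095 = 3055.2 t/h.
toluene in = 960.2×0.028 + 2095×0.168 = 378.85 t/h.
toluene mass fraction in J = 378.85/3055.2 = 0.1240.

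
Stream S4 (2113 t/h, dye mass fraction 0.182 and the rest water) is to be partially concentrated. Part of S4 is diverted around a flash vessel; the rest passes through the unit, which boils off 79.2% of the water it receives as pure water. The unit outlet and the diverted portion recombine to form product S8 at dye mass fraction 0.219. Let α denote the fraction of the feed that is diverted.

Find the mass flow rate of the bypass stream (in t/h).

All 2113×0.182 = 384.57 t/h of dye reaches S8, so S8 = 384.57/0.219 = 1756 t/h and vapour = 356.99 t/h.
The evaporator receives (1−α)·2113 of feed at 0.818 water and removes 0.792 of that water:
0.792×0.818×(1−α)×2113 = 356.99
(1−α) = 356.99/1368.9 = 0.2608;  α = 0.7392.
Bypass flow = 0.7392×2113 = 1562 t/h.

1562 t/h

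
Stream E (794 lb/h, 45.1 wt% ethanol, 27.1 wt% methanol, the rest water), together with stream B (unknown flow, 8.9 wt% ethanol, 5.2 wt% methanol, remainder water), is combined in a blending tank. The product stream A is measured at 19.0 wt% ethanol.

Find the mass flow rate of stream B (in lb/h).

Let B be the unknown flow. Total out = 794 + B.
ethanol balance: 358.09 + 0.089·B = 0.190·(794 + B)
(0.089 − 0.190)·B = 0.190×794 − 358.09 = -207.23
B = -207.23 / -0.101 = 2051.8 lb/h

2052 lb/h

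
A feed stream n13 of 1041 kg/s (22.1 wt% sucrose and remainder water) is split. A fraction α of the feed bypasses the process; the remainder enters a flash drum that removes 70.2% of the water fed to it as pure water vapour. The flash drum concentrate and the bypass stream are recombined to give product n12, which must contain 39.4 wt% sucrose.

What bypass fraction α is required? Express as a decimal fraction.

0.197

All 1041×0.221 = 230.06 kg/s of sucrose reaches n12, so n12 = 230.06/0.394 = 583.91 kg/s and vapour = 457.09 kg/s.
The evaporator receives (1−α)·1041 of feed at 0.779 water and removes 0.702 of that water:
0.702×0.779×(1−α)×1041 = 457.09
(1−α) = 457.09/569.28 = 0.8029;  α = 0.1971.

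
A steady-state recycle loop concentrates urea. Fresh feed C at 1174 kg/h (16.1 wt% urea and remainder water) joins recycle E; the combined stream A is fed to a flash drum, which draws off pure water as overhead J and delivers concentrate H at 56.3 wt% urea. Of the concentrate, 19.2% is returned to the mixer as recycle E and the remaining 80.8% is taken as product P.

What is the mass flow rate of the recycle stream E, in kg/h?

79.78 kg/h

Overall urea balance (none leaves overhead): urea in fresh feed = urea in product, i.e. 1174×0.161 = (1−0.192)·H·0.563.
H = 189.01/(0.563×0.808) = 415.5 kg/h.
Recycle E = 0.192×415.5 = 79.777 kg/h.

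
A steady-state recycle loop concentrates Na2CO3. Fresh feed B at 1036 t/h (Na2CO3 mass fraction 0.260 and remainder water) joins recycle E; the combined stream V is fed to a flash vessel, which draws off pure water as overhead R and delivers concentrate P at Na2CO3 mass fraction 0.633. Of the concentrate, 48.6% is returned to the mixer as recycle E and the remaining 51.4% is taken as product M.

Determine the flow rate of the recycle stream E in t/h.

Overall Na2CO3 balance (none leaves overhead): Na2CO3 in fresh feed = Na2CO3 in product, i.e. 1036×0.260 = (1−0.486)·P·0.633.
P = 269.36/(0.633×0.514) = 827.88 t/h.
Recycle E = 0.486×827.88 = 402.35 t/h.

402.3 t/h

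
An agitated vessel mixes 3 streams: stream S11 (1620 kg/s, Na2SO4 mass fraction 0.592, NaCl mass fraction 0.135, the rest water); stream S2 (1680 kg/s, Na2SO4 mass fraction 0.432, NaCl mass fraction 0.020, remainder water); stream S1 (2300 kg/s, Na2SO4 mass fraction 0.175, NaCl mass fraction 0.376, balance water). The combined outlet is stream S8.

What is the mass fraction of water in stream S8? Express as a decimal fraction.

0.428

Total flow out = 1620 + 1680 + 2300 = 5600 kg/s.
water in = 1620×0.273 + 1680×0.548 + 2300×0.449 = 2395.6 kg/s.
water mass fraction in S8 = 2395.6/5600 = 0.428.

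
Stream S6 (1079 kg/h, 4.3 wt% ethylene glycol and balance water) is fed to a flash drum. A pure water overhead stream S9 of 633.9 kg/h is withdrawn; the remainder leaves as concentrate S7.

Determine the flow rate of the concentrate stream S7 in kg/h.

445.1 kg/h

Concentrate = 1079 − 633.9 = 445.1 kg/h.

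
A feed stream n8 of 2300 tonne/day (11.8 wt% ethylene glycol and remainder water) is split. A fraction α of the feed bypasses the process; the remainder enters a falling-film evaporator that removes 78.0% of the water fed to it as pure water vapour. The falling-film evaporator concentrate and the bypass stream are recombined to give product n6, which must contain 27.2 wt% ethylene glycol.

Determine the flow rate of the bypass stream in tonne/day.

407.1 tonne/day

All 2300×0.118 = 271.4 tonne/day of ethylene glycol reaches n6, so n6 = 271.4/0.272 = 997.79 tonne/day and vapour = 1302.2 tonne/day.
The evaporator receives (1−α)·2300 of feed at 0.882 water and removes 0.780 of that water:
0.780×0.882×(1−α)×2300 = 1302.2
(1−α) = 1302.2/1582.3 = 0.8230;  α = 0.1770.
Bypass flow = 0.1770×2300 = 407.15 tonne/day.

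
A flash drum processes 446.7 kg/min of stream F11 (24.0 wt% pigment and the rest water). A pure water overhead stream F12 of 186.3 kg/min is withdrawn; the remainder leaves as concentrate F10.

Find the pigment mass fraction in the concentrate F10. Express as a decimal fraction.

pigment is not removed: 446.7×0.240 = 107.21 kg/min of pigment enters F10.
Concentrate = 446.7 − 186.3 = 260.4 kg/min.
Mass fraction = 107.21/260.4 = 0.412.

0.412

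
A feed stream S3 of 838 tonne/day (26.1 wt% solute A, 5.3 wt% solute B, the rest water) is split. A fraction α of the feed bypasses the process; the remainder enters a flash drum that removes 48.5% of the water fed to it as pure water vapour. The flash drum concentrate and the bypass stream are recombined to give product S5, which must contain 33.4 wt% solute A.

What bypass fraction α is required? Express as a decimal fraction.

All 838×0.261 = 218.72 tonne/day of solute A reaches S5, so S5 = 218.72/0.334 = 654.84 tonne/day and vapour = 183.16 tonne/day.
The evaporator receives (1−α)·838 of feed at 0.686 water and removes 0.485 of that water:
0.485×0.686×(1−α)×838 = 183.16
(1−α) = 183.16/278.81 = 0.6569;  α = 0.3431.

0.343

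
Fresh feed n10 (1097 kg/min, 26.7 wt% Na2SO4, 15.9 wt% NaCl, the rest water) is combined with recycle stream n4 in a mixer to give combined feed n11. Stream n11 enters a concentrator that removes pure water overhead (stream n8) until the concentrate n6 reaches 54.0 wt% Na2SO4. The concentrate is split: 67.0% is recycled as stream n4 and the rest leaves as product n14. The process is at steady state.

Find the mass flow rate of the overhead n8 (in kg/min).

Overall Na2SO4 balance (none leaves overhead): Na2SO4 in fresh feed = Na2SO4 in product, i.e. 1097×0.267 = (1−0.670)·n6·0.540.
n6 = 292.9/(0.540×0.330) = 1643.7 kg/min.
Recycle n4 = 0.670×1643.7 = 1101.2 kg/min.
Combined feed n11 = 1097 + 1101.2 = 2198.2 kg/min.
Overhead n8 = n11 − n6 = 2198.2 − 1643.7 = 554.59 kg/min.

554.6 kg/min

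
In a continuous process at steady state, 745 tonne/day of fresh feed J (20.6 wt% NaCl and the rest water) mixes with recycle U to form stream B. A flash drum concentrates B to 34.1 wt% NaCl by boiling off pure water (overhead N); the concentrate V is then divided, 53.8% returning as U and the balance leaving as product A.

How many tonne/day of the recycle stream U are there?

524.1 tonne/day

Overall NaCl balance (none leaves overhead): NaCl in fresh feed = NaCl in product, i.e. 745×0.206 = (1−0.538)·V·0.341.
V = 153.47/(0.341×0.462) = 974.15 tonne/day.
Recycle U = 0.538×974.15 = 524.09 tonne/day.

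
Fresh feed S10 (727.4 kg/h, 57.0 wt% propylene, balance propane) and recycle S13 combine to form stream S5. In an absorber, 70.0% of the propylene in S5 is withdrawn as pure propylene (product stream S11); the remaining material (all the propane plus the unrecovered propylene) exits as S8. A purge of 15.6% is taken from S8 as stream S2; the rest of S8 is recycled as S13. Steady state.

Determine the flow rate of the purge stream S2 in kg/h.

338.8 kg/h

propane enters only via S10 and leaves only via the purge: 727.4×0.430 = 0.156×(propane in S8), and the absorber passes all propane, so propane in S5 = propane in S8 = 2005 kg/h.
propylene in S5: m_A = 727.4×0.570 + (1−0.156)·(1−0.700)·m_A, so m_A = 414.62/0.7468 = 555.19 kg/h.
S8 = (1−0.700)×555.19 + 2005 = 2171.6 kg/h.
Purge S2 = 0.156×2171.6 = 338.77 kg/h.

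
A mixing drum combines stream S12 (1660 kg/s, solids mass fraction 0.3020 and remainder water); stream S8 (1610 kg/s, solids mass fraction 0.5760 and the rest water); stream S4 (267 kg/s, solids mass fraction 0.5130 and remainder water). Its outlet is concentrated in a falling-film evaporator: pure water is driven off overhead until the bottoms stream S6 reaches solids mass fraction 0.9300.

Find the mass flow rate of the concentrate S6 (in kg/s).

1683 kg/s

solids entering = 1660×0.302 + 1610×0.576 + 267×0.513 = 1565.7 kg/s.
All solids reports to S6, so S6 = 1565.7/0.930 = 1683.5 kg/s.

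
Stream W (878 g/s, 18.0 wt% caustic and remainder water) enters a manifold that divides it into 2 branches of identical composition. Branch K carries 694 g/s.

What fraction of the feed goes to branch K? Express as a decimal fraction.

Fraction to K = 694/878 = 0.7904.

0.790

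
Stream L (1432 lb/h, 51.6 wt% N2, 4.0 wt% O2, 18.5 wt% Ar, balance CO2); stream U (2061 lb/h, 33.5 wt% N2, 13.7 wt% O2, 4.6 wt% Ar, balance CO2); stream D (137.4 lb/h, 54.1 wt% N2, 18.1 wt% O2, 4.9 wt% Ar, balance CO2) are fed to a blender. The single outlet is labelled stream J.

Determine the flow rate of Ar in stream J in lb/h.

366.5 lb/h

Ar out = Ar in = 1432×0.185 + 2061×0.046 + 137.4×0.049 = 366.46 lb/h.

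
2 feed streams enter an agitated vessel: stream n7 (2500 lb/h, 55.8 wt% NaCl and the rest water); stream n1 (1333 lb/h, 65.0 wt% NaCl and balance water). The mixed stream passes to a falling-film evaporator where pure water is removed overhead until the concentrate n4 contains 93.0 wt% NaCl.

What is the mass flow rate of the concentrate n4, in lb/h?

NaCl entering = 2500×0.558 + 1333×0.650 = 2261.5 lb/h.
All NaCl reports to n4, so n4 = 2261.5/0.930 = 2431.7 lb/h.

2432 lb/h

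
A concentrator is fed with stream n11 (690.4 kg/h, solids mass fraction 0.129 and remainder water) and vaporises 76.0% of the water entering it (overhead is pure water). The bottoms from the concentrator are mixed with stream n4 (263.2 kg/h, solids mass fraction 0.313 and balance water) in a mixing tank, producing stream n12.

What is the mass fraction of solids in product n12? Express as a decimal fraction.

Vapour removed = 0.760×0.871×690.4 = 457.02 kg/h; concentrate = 233.38 kg/h.
solids reaching the mixer = 89.062 (from concentrate) + 263.2×0.313 = 171.44 kg/h.
Product flow = 233.38 + 263.2 = 496.58 kg/h; solids fraction = 0.345.

0.345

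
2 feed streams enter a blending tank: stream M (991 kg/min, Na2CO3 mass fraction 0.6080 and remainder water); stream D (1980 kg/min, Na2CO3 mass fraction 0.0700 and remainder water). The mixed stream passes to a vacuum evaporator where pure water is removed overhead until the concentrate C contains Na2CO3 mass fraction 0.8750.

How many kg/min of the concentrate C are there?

847 kg/min

Na2CO3 entering = 991×0.608 + 1980×0.070 = 741.13 kg/min.
All Na2CO3 reports to C, so C = 741.13/0.875 = 847 kg/min.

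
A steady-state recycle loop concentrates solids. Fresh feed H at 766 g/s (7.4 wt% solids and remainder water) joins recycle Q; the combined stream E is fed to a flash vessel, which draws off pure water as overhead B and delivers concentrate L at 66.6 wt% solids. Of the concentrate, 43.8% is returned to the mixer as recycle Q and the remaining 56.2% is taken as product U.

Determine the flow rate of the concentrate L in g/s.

151.4 g/s

Overall solids balance (none leaves overhead): solids in fresh feed = solids in product, i.e. 766×0.074 = (1−0.438)·L·0.666.
L = 56.684/(0.666×0.562) = 151.44 g/s.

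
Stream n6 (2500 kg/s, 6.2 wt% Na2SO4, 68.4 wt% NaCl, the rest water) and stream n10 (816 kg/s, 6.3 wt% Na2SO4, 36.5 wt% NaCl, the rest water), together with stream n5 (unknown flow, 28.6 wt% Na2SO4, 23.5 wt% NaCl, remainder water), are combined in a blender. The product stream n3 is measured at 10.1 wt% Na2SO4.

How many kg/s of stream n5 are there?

Let n5 be the unknown flow. Total out = 3316 + n5.
Na2SO4 balance: 206.41 + 0.286·n5 = 0.101·(3316 + n5)
(0.286 − 0.101)·n5 = 0.101×3316 − 206.41 = 128.51
n5 = 128.51 / 0.185 = 694.64 kg/s

694.6 kg/s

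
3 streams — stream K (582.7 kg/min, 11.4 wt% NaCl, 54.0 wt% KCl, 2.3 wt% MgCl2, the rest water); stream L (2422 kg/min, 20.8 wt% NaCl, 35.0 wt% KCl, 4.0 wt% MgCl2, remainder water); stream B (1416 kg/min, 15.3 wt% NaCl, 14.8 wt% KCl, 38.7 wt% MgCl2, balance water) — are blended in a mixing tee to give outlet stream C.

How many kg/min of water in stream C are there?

1604 kg/min

water out = water in = 582.7×0.323 + 2422×0.402 + 1416×0.312 = 1603.6 kg/min.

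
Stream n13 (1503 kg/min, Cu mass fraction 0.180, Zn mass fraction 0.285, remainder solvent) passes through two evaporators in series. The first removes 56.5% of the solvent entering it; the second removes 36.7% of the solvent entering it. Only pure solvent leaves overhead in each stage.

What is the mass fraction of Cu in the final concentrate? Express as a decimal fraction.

solvent in feed = 1503×0.535 = 804.11 kg/min.
After stage 1: solvent left = (1−0.565)×804.11 = 349.79; stream total = 1048.7 kg/min.
After stage 2: solvent left = (1−0.367)×349.79 = 221.41; final concentrate = 920.31 kg/min.
Cu fraction = 270.54/920.31 = 0.294.

0.294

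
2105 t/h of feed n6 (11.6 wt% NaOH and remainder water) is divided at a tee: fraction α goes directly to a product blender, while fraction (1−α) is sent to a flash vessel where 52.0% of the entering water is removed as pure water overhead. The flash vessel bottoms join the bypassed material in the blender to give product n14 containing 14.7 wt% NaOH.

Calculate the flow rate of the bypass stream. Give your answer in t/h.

All 2105×0.116 = 244.18 t/h of NaOH reaches n14, so n14 = 244.18/0.147 = 1661.1 t/h and vapour = 443.91 t/h.
The evaporator receives (1−α)·2105 of feed at 0.884 water and removes 0.520 of that water:
0.520×0.884×(1−α)×2105 = 443.91
(1−α) = 443.91/967.63 = 0.4588;  α = 0.5412.
Bypass flow = 0.5412×2105 = 1139.3 t/h.

1139 t/h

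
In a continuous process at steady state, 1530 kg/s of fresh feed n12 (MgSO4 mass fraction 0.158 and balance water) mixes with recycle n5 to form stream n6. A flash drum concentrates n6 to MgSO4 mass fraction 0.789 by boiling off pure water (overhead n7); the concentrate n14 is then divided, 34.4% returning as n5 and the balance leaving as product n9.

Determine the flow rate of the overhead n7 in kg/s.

1224 kg/s

Overall MgSO4 balance (none leaves overhead): MgSO4 in fresh feed = MgSO4 in product, i.e. 1530×0.158 = (1−0.344)·n14·0.789.
n14 = 241.74/(0.789×0.656) = 467.05 kg/s.
Recycle n5 = 0.344×467.05 = 160.67 kg/s.
Combined feed n6 = 1530 + 160.67 = 1690.7 kg/s.
Overhead n7 = n6 − n14 = 1690.7 − 467.05 = 1223.6 kg/s.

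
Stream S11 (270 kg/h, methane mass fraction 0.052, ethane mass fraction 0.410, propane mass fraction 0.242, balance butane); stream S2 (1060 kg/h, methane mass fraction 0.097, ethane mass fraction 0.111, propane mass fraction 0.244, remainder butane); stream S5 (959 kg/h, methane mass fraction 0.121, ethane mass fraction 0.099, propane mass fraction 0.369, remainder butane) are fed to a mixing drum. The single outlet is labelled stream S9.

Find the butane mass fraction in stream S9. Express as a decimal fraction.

0.461

Total flow out = 270 + 1060 + 959 = 2289 kg/h.
butane in = 270×0.296 + 1060×0.548 + 959×0.411 = 1054.9 kg/h.
butane mass fraction in S9 = 1054.9/2289 = 0.461.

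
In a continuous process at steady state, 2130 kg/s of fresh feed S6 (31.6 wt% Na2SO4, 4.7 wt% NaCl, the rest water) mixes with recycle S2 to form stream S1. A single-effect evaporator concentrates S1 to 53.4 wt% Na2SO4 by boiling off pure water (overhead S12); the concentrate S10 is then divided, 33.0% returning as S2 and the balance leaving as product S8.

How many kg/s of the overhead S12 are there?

869.6 kg/s

Overall Na2SO4 balance (none leaves overhead): Na2SO4 in fresh feed = Na2SO4 in product, i.e. 2130×0.316 = (1−0.330)·S10·0.534.
S10 = 673.08/(0.534×0.670) = 1881.3 kg/s.
Recycle S2 = 0.330×1881.3 = 620.82 kg/s.
Combined feed S1 = 2130 + 620.82 = 2750.8 kg/s.
Overhead S12 = S1 − S10 = 2750.8 − 1881.3 = 869.55 kg/s.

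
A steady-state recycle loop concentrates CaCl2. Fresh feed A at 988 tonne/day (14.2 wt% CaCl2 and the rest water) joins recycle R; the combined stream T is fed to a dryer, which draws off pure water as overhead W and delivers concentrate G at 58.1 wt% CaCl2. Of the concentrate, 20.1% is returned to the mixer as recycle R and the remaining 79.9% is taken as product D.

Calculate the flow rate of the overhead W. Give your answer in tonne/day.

746.5 tonne/day

Overall CaCl2 balance (none leaves overhead): CaCl2 in fresh feed = CaCl2 in product, i.e. 988×0.142 = (1−0.201)·G·0.581.
G = 140.3/(0.581×0.799) = 302.22 tonne/day.
Recycle R = 0.201×302.22 = 60.746 tonne/day.
Combined feed T = 988 + 60.746 = 1048.7 tonne/day.
Overhead W = T − G = 1048.7 − 302.22 = 746.53 tonne/day.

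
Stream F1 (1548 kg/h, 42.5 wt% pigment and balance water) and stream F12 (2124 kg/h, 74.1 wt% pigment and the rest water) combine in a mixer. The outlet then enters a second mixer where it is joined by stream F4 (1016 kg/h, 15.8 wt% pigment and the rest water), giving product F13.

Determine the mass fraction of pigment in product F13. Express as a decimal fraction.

Overall, product flow = 4688 kg/h.
pigment in = 1548×0.425 + 2124×0.741 + 1016×0.158 = 2392.3 kg/h.
pigment fraction in F13 = 0.510.

0.510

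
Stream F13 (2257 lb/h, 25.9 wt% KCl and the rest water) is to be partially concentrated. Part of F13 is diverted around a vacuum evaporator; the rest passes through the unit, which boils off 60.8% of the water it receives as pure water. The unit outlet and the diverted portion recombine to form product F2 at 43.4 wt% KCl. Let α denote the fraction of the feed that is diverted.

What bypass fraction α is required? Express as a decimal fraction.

0.105

All 2257×0.259 = 584.56 lb/h of KCl reaches F2, so F2 = 584.56/0.434 = 1346.9 lb/h and vapour = 910.08 lb/h.
The evaporator receives (1−α)·2257 of feed at 0.741 water and removes 0.608 of that water:
0.608×0.741×(1−α)×2257 = 910.08
(1−α) = 910.08/1016.8 = 0.8950;  α = 0.1050.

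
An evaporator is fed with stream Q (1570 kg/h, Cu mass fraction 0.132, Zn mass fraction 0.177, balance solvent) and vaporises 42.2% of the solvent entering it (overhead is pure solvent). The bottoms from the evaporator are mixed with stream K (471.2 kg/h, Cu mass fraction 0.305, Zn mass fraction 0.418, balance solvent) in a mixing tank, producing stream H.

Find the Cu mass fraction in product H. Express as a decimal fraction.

0.222

Vapour removed = 0.422×0.691×1570 = 457.82 kg/h; concentrate = 1112.2 kg/h.
Cu reaching the mixer = 207.24 (from concentrate) + 471.2×0.305 = 350.96 kg/h.
Product flow = 1112.2 + 471.2 = 1583.4 kg/h; Cu fraction = 0.222.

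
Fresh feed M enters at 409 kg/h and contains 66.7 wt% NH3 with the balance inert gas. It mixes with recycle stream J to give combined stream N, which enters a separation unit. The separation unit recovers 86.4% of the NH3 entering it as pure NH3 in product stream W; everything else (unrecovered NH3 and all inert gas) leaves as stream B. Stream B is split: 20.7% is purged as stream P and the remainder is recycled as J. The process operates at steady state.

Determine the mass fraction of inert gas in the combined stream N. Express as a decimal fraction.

0.683

inert gas enters only via M and leaves only via the purge: 409×0.333 = 0.207×(inert gas in B), and the separation unit passes all inert gas, so inert gas in N = inert gas in B = 657.96 kg/h.
NH3 in N: m_A = 409×0.667 + (1−0.207)·(1−0.864)·m_A, so m_A = 272.8/0.8922 = 305.78 kg/h.
N = 305.78 + 657.96 = 963.74 kg/h.
inert gas fraction in N = 657.96/963.74 = 0.683.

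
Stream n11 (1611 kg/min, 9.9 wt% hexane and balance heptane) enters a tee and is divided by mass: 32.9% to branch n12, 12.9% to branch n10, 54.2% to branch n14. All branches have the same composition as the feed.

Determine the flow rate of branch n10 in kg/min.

207.8 kg/min

Branch n10 flow = 0.129×1611 = 207.82 kg/min.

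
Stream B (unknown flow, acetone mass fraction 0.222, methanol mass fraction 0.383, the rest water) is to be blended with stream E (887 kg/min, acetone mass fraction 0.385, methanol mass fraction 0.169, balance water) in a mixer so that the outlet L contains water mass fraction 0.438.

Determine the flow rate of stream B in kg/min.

165 kg/min

Let B be the unknown flow. Total out = 887 + B.
water balance: 395.6 + 0.395·B = 0.438·(887 + B)
(0.395 − 0.438)·B = 0.438×887 − 395.6 = -7.096
B = -7.096 / -0.043 = 165.02 kg/min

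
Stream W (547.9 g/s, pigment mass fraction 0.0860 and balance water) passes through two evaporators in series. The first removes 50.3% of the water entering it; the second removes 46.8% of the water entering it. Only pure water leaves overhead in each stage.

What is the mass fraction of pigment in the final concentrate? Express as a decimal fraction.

water in feed = 547.9×0.914 = 500.78 g/s.
After stage 1: water left = (1−0.503)×500.78 = 248.89; stream total = 296.01 g/s.
After stage 2: water left = (1−0.468)×248.89 = 132.41; final concentrate = 179.53 g/s.
pigment fraction = 47.119/179.53 = 0.2625.

0.2625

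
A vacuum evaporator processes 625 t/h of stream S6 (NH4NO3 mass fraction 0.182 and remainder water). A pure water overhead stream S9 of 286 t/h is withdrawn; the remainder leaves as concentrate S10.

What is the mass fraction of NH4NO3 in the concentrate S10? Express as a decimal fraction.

0.336

NH4NO3 is not removed: 625×0.182 = 113.75 t/h of NH4NO3 enters S10.
Concentrate = 625 − 286 = 339 t/h.
Mass fraction = 113.75/339 = 0.336.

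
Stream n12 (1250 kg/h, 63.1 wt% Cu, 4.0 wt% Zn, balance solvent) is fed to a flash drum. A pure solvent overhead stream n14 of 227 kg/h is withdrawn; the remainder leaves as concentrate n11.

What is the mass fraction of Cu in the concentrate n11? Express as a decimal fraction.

Cu is not removed: 1250×0.631 = 788.75 kg/h of Cu enters n11.
Concentrate = 1250 − 227 = 1023 kg/h.
Mass fraction = 788.75/1023 = 0.771.

0.771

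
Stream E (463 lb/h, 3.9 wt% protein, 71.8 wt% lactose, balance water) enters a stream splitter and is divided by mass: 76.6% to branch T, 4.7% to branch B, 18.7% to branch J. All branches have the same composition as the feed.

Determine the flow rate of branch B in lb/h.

Branch B flow = 0.047×463 = 21.761 lb/h.

21.76 lb/h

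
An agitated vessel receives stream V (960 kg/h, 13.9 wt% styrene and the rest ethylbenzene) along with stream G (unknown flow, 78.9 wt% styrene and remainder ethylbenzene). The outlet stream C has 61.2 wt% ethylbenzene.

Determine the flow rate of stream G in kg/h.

596.1 kg/h

Let G be the unknown flow. Total out = 960 + G.
ethylbenzene balance: 826.56 + 0.211·G = 0.612·(960 + G)
(0.211 − 0.612)·G = 0.612×960 − 826.56 = -239.04
G = -239.04 / -0.401 = 596.11 kg/h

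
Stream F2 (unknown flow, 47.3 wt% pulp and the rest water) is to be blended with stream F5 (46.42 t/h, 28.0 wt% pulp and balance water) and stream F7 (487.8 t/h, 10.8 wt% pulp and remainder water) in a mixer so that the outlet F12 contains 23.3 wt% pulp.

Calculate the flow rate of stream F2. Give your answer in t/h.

245 t/h

Let F2 be the unknown flow. Total out = 534.22 + F2.
pulp balance: 65.68 + 0.473·F2 = 0.233·(534.22 + F2)
(0.473 − 0.233)·F2 = 0.233×534.22 − 65.68 = 58.793
F2 = 58.793 / 0.240 = 244.97 t/h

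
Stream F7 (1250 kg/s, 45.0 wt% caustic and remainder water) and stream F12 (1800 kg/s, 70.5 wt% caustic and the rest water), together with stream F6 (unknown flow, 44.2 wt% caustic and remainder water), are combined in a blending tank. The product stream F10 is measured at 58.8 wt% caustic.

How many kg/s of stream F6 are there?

261 kg/s

Let F6 be the unknown flow. Total out = 3050 + F6.
caustic balance: 1831.5 + 0.442·F6 = 0.588·(3050 + F6)
(0.442 − 0.588)·F6 = 0.588×3050 − 1831.5 = -38.1
F6 = -38.1 / -0.146 = 260.96 kg/s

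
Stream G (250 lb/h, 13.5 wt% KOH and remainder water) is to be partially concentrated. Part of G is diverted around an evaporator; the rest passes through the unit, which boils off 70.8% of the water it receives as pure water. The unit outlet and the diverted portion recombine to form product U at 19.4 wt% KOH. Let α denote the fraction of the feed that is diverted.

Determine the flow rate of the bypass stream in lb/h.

All 250×0.135 = 33.75 lb/h of KOH reaches U, so U = 33.75/0.194 = 173.97 lb/h and vapour = 76.031 lb/h.
The evaporator receives (1−α)·250 of feed at 0.865 water and removes 0.708 of that water:
0.708×0.865×(1−α)×250 = 76.031
(1−α) = 76.031/153.1 = 0.4966;  α = 0.5034.
Bypass flow = 0.5034×250 = 125.85 lb/h.

125.9 lb/h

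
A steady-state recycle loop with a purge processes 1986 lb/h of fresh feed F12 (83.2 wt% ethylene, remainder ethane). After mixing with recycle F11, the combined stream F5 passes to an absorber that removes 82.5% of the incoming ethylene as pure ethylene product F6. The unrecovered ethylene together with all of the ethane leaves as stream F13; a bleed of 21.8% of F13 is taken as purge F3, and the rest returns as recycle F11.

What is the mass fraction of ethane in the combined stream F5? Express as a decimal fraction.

0.444

ethane enters only via F12 and leaves only via the purge: 1986×0.168 = 0.218×(ethane in F13), and the absorber passes all ethane, so ethane in F5 = ethane in F13 = 1530.5 lb/h.
ethylene in F5: m_A = 1986×0.832 + (1−0.218)·(1−0.825)·m_A, so m_A = 1652.4/0.8631 = 1914.3 lb/h.
F5 = 1914.3 + 1530.5 = 3444.8 lb/h.
ethane fraction in F5 = 1530.5/3444.8 = 0.444.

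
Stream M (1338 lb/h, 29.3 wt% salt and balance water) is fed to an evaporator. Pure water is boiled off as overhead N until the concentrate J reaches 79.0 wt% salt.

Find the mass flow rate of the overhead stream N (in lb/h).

841.8 lb/h

salt is conserved: 1338×0.293 = 392.03 lb/h all reports to the concentrate.
Concentrate = 392.03/(target fraction) = 496.25 lb/h.
Overhead = 1338 − 496.25 = 841.75 lb/h.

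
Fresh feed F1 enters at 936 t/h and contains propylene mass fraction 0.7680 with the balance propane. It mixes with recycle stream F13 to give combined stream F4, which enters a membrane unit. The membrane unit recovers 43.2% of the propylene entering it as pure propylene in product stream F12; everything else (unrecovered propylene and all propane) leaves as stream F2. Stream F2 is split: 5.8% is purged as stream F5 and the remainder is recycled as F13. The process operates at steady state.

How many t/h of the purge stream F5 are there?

268.1 t/h

propane enters only via F1 and leaves only via the purge: 936×0.232 = 0.058×(propane in F2), and the membrane unit passes all propane, so propane in F4 = propane in F2 = 3744 t/h.
propylene in F4: m_A = 936×0.768 + (1−0.058)·(1−0.432)·m_A, so m_A = 718.85/0.4649 = 1546.1 t/h.
F2 = (1−0.432)×1546.1 + 3744 = 4622.2 t/h.
Purge F5 = 0.058×4622.2 = 268.09 t/h.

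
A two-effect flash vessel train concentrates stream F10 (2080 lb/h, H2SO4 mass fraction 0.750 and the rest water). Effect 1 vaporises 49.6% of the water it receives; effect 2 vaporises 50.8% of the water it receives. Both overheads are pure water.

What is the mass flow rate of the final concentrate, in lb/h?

water in feed = 2080×0.250 = 520 lb/h.
After stage 1: water left = (1−0.496)×520 = 262.08; stream total = 1822.1 lb/h.
After stage 2: water left = (1−0.508)×262.08 = 128.94; final concentrate = 1688.9 lb/h.

1689 lb/h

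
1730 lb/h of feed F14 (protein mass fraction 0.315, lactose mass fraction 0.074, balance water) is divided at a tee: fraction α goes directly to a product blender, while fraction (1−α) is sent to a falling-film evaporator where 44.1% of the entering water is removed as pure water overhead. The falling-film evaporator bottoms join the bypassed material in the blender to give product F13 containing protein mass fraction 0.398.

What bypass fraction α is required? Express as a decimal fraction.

All 1730×0.315 = 544.95 lb/h of protein reaches F13, so F13 = 544.95/0.398 = 1369.2 lb/h and vapour = 360.78 lb/h.
The evaporator receives (1−α)·1730 of feed at 0.611 water and removes 0.441 of that water:
0.441×0.611×(1−α)×1730 = 360.78
(1−α) = 360.78/466.15 = 0.7740;  α = 0.2260.

0.226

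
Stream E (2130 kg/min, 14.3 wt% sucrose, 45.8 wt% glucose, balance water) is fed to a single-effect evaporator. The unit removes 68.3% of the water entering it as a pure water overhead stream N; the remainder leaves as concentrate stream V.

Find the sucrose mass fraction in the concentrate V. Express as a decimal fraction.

0.197

sucrose is not removed: 2130×0.143 = 304.59 kg/min of sucrose enters V.
water entering = 2130×0.399 = 849.87 kg/min; overhead removed = 0.683×849.87 = 580.46 kg/min.
Concentrate = 2130 − 580.46 = 1549.5 kg/min.
Mass fraction = 304.59/1549.5 = 0.197.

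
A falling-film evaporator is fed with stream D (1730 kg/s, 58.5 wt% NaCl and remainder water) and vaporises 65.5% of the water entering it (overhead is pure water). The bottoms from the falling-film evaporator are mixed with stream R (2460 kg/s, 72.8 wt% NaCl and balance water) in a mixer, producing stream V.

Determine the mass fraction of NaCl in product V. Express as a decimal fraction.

Vapour removed = 0.655×0.415×1730 = 470.26 kg/s; concentrate = 1259.7 kg/s.
NaCl reaching the mixer = 1012 (from concentrate) + 2460×0.728 = 2802.9 kg/s.
Product flow = 1259.7 + 2460 = 3719.7 kg/s; NaCl fraction = 0.754.

0.754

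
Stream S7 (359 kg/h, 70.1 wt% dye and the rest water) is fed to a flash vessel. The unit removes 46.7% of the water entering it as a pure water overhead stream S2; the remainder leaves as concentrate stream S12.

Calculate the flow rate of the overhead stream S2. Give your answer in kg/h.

50.13 kg/h

water entering = 359×0.299 = 107.34 kg/h; overhead removed = 0.467×107.34 = 50.128 kg/h.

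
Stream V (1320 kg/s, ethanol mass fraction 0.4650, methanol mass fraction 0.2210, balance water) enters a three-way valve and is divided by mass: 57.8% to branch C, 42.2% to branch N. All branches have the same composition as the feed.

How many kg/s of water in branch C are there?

239.6 kg/s

Branch C total = 0.578×1320 = 762.96 kg/s.
water in C = 0.314×762.96 = 239.57 kg/s.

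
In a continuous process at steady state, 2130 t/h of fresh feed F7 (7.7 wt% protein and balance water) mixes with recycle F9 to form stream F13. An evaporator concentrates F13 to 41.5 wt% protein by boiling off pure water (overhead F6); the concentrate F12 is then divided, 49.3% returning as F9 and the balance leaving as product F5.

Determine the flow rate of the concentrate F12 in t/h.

779.5 t/h

Overall protein balance (none leaves overhead): protein in fresh feed = protein in product, i.e. 2130×0.077 = (1−0.493)·F12·0.415.
F12 = 164.01/(0.415×0.507) = 779.5 t/h.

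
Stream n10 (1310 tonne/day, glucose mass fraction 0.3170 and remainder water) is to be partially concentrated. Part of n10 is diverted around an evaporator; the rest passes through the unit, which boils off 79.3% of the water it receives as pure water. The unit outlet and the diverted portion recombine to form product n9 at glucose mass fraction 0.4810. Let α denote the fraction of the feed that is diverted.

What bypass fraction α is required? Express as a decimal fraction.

All 1310×0.317 = 415.27 tonne/day of glucose reaches n9, so n9 = 415.27/0.481 = 863.35 tonne/day and vapour = 446.65 tonne/day.
The evaporator receives (1−α)·1310 of feed at 0.683 water and removes 0.793 of that water:
0.793×0.683×(1−α)×1310 = 446.65
(1−α) = 446.65/709.52 = 0.6295;  α = 0.3705.

0.370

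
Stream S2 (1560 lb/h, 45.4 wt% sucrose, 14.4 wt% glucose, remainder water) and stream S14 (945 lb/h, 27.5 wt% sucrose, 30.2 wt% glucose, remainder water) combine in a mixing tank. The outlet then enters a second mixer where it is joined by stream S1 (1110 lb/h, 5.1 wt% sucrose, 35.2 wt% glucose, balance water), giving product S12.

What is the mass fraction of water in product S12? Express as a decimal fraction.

0.4674

Overall, product flow = 3615 lb/h.
water in = 1560×0.402 + 945×0.423 + 1110×0.597 = 1689.5 lb/h.
water fraction in S12 = 0.4674.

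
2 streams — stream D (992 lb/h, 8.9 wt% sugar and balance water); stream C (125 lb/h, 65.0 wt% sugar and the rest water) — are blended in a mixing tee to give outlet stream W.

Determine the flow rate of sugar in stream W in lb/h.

sugar out = sugar in = 992×0.089 + 125×0.650 = 169.54 lb/h.

169.5 lb/h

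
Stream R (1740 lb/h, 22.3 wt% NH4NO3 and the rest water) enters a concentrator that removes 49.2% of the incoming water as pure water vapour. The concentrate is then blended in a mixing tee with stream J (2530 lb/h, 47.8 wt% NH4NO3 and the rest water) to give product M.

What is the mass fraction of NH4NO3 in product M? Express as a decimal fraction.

0.443

Vapour removed = 0.492×0.777×1740 = 665.17 lb/h; concentrate = 1074.8 lb/h.
NH4NO3 reaching the mixer = 388.02 (from concentrate) + 2530×0.478 = 1597.4 lb/h.
Product flow = 1074.8 + 2530 = 3604.8 lb/h; NH4NO3 fraction = 0.443.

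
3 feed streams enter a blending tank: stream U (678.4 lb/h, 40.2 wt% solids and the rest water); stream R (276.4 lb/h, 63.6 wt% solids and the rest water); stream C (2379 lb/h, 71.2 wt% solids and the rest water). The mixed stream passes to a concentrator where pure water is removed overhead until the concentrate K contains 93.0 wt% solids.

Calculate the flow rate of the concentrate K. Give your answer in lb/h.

2304 lb/h

solids entering = 678.4×0.402 + 276.4×0.636 + 2379×0.712 = 2142.4 lb/h.
All solids reports to K, so K = 2142.4/0.930 = 2303.6 lb/h.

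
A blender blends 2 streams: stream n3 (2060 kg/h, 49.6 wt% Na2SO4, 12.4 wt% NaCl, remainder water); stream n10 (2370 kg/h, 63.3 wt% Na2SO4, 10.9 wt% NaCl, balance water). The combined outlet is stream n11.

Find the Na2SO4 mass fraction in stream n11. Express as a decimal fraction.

Total flow out = 2060 + 2370 = 4430 kg/h.
Na2SO4 in = 2060×0.496 + 2370×0.633 = 2522 kg/h.
Na2SO4 mass fraction in n11 = 2522/4430 = 0.5693.

0.5693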